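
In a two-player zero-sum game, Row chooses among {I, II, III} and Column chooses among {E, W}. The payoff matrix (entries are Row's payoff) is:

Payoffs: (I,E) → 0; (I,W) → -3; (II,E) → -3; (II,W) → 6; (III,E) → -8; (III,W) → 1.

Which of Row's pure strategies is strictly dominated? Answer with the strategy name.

II gives a strictly higher payoff than III against every column: -3 > -8, 6 > 1.
So III is strictly dominated and Row never plays it.

III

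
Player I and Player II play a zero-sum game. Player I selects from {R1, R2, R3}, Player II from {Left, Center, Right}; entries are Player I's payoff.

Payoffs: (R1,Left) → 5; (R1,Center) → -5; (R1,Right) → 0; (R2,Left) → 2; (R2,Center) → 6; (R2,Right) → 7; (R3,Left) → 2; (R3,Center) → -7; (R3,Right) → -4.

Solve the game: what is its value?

20/7

Row minima: R1 → -5, R2 → 2, R3 → -7; maximin = 2.
Column maxima: Left → 5, Center → 6, Right → 7; minimax = 5.
2 ≠ 5, so there is no saddle point; optimal play is mixed.
R3 is strictly dominated by R1, so Player I never plays it.
Right is strictly dominated by Center (it gives Player I strictly more in every row), so Player II never plays it.
On the remaining 2×2 (R1, R2 vs Left, Center):
Let Player I play R1 with probability p. Expected payoff against Left: 5p + 2(1−p) = 3p + 2; against Center: (-5)p + 6(1−p) = −11p + 6.
Setting these equal: 3p + 2 = −11p + 6 ⇒ 14p = 4 ⇒ p = 2/7, and the value is (3)·(2/7) + 2 = 20/7.
For Player II: with q = P(Left), equating R1's and R2's payoffs gives 10q − 5 = −4q + 6 ⇒ q = 11/14.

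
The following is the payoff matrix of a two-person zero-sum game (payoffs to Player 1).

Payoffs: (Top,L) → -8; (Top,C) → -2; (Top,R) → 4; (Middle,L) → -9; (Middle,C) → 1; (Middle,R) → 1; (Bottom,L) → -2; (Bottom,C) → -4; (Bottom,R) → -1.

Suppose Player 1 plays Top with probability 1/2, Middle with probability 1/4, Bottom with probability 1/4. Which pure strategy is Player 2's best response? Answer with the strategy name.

L

If Player 2 plays L, Player 1's expected payoff is (1/2)·(-8) + (1/4)·(-9) + (1/4)·(-2) = -27/4.
If Player 2 plays C, Player 1's expected payoff is (1/2)·(-2) + (1/4)·1 + (1/4)·(-4) = -7/4.
If Player 2 plays R, Player 1's expected payoff is (1/2)·4 + (1/4)·1 + (1/4)·(-1) = 2.
Player 2 minimizes Player 1's payoff; the smallest is -27/4, so the best response is L.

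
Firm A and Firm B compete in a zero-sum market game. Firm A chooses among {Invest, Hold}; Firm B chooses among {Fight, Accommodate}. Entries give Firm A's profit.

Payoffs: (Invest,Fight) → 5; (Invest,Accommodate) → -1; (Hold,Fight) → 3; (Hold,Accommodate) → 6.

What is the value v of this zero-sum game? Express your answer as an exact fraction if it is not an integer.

Row minima: Invest → -1, Hold → 3; maximin = 3.
Column maxima: Fight → 5, Accommodate → 6; minimax = 5.
3 ≠ 5, so there is no saddle point; optimal play is mixed.
Let Firm A play Invest with probability p. Expected payoff against Fight: 5p + 3(1−p) = 2p + 3; against Accommodate: (-1)p + 6(1−p) = −7p + 6.
Setting these equal: 2p + 3 = −7p + 6 ⇒ 9p = 3 ⇒ p = 1/3, and the value is (2)·(1/3) + 3 = 11/3.
For Firm B: with q = P(Fight), equating Invest's and Hold's payoffs gives 6q − 1 = −3q + 6 ⇒ q = 7/9.

11/3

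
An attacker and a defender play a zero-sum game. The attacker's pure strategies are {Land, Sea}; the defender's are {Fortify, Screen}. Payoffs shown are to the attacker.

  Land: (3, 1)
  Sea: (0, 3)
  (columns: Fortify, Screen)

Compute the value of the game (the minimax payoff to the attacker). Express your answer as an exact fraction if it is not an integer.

Row minima: Land → 1, Sea → 0; maximin = 1.
Column maxima: Fortify → 3, Screen → 3; minimax = 3.
1 ≠ 3, so there is no saddle point; optimal play is mixed.
Let the attacker play Land with probability p. Expected payoff against Fortify: 3p + 0(1−p) = 3p; against Screen: 1p + 3(1−p) = −2p + 3.
Setting these equal: 3p = −2p + 3 ⇒ 5p = 3 ⇒ p = 3/5, and the value is (3)·(3/5) = 9/5.
For the defender: with q = P(Fortify), equating Land's and Sea's payoffs gives 2q + 1 = −3q + 3 ⇒ q = 2/5.

9/5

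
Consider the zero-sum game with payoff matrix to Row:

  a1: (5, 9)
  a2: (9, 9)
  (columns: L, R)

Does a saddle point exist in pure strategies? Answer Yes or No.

Yes

Row minima: a1 → 5, a2 → 9; maximin = 9.
Column maxima: L → 9, R → 9; minimax = 9.
maximin = minimax = 9, so a saddle point exists.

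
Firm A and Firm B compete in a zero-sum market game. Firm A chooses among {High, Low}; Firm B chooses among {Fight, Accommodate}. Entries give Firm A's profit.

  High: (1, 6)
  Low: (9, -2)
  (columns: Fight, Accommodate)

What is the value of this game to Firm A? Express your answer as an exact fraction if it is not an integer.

7/2

Row minima: High → 1, Low → -2; maximin = 1.
Column maxima: Fight → 9, Accommodate → 6; minimax = 6.
1 ≠ 6, so there is no saddle point; optimal play is mixed.
Let Firm A play High with probability p. Expected payoff against Fight: 1p + 9(1−p) = −8p + 9; against Accommodate: 6p + (-2)(1−p) = 8p − 2.
Setting these equal: −8p + 9 = 8p − 2 ⇒ −16p = -11 ⇒ p = 11/16, and the value is (-8)·(11/16) + 9 = 7/2.
For Firm B: with q = P(Fight), equating High's and Low's payoffs gives −5q + 6 = 11q − 2 ⇒ q = 1/2.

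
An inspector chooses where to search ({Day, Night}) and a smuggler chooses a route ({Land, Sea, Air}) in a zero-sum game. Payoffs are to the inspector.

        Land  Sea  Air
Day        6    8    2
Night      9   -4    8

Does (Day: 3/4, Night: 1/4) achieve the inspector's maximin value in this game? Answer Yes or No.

No

Against Land this mix gives (3/4)·6 + (1/4)·9 = 27/4.
Against Sea this mix gives (3/4)·8 + (1/4)·(-4) = 5.
Against Air this mix gives (3/4)·2 + (1/4)·8 = 7/2.
The smuggler will play Air, holding the inspector to 7/2. Shifting weight toward the row that does better against Air would raise this floor (the equalizing mix achieves 4 against both Air and Sea), so the proposed strategy is not optimal.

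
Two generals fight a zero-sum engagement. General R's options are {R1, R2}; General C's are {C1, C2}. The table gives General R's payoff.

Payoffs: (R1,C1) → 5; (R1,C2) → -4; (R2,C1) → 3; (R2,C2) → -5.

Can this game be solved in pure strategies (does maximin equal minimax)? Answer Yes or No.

Yes

Row minima: R1 → -4, R2 → -5; maximin = -4.
Column maxima: C1 → 5, C2 → -4; minimax = -4.
maximin = minimax = -4, so a saddle point exists.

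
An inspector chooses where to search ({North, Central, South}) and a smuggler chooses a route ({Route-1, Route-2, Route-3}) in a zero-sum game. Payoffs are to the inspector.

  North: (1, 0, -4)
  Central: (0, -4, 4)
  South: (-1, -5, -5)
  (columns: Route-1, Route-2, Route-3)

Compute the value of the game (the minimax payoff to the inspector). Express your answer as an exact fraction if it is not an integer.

-4/3

Row minima: North → -4, Central → -4, South → -5; maximin = -4.
Column maxima: Route-1 → 1, Route-2 → 0, Route-3 → 4; minimax = 0.
-4 ≠ 0, so there is no saddle point; optimal play is mixed.
South is strictly dominated by North, so the inspector never plays it.
Route-1 is strictly dominated by Route-2 (it gives the inspector strictly more in every row), so the smuggler never plays it.
On the remaining 2×2 (North, Central vs Route-2, Route-3):
Let the inspector play North with probability p. Expected payoff against Route-2: 0p + (-4)(1−p) = 4p − 4; against Route-3: (-4)p + 4(1−p) = −8p + 4.
Setting these equal: 4p − 4 = −8p + 4 ⇒ 12p = 8 ⇒ p = 2/3, and the value is (4)·(2/3) − 4 = -4/3.
For the smuggler: with q = P(Route-2), equating North's and Central's payoffs gives 4q − 4 = −8q + 4 ⇒ q = 2/3.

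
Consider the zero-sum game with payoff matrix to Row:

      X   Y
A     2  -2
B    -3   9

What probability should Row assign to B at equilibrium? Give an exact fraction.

Row minima: A → -2, B → -3; maximin = -2.
Column maxima: X → 2, Y → 9; minimax = 2.
-2 ≠ 2, so there is no saddle point; optimal play is mixed.
Let Row play A with probability p. Expected payoff against X: 2p + (-3)(1−p) = 5p − 3; against Y: (-2)p + 9(1−p) = −11p + 9.
Setting these equal: 5p − 3 = −11p + 9 ⇒ 16p = 12 ⇒ p = 3/4, and the value is (5)·(3/4) − 3 = 3/4.
For Column: with q = P(X), equating A's and B's payoffs gives 4q − 2 = −12q + 9 ⇒ q = 11/16.

1/4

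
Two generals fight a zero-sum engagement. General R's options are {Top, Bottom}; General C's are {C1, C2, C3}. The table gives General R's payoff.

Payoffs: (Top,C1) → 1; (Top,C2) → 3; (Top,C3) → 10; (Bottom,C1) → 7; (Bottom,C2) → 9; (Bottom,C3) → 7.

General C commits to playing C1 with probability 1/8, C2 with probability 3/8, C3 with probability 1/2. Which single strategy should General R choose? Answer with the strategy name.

Expected payoff of Top: (1/8)·1 + (3/8)·3 + (1/2)·10 = 25/4.
Expected payoff of Bottom: (1/8)·7 + (3/8)·9 + (1/2)·7 = 31/4.
The largest is 31/4, so General R's best response is Bottom.

Bottom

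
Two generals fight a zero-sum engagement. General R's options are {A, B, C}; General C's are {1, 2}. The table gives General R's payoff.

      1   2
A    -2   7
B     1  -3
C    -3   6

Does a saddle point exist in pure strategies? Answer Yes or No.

Row minima: A → -2, B → -3, C → -3; maximin = -2.
Column maxima: 1 → 1, 2 → 7; minimax = 1.
-2 ≠ 1, so no pure-strategy equilibrium exists.

No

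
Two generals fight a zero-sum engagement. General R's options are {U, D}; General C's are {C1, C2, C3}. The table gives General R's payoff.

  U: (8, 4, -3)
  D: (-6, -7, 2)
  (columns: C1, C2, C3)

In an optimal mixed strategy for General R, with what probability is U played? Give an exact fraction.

9/16

Row minima: U → -3, D → -7; maximin = -3.
Column maxima: C1 → 8, C2 → 4, C3 → 2; minimax = 2.
-3 ≠ 2, so there is no saddle point; optimal play is mixed.
C1 is strictly dominated by C2 (it gives General R strictly more in every row), so General C never plays it.
On the remaining 2×2 (U, D vs C2, C3):
Let General R play U with probability p. Expected payoff against C2: 4p + (-7)(1−p) = 11p − 7; against C3: (-3)p + 2(1−p) = −5p + 2.
Setting these equal: 11p − 7 = −5p + 2 ⇒ 16p = 9 ⇒ p = 9/16, and the value is (11)·(9/16) − 7 = -13/16.
For General C: with q = P(C2), equating U's and D's payoffs gives 7q − 3 = −9q + 2 ⇒ q = 5/16.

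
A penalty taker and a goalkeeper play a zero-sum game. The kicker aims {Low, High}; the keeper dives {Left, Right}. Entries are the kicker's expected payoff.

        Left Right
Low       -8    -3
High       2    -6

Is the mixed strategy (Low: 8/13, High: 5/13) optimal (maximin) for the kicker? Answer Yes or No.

Yes

Against Left this mix gives (8/13)·(-8) + (5/13)·2 = -54/13.
Against Right this mix gives (8/13)·(-3) + (5/13)·(-6) = -54/13.
All of the keeper's active replies (Left, Right) yield -54/13, and no column does worse for the kicker. The mix makes the keeper indifferent and guarantees -54/13, so it is optimal.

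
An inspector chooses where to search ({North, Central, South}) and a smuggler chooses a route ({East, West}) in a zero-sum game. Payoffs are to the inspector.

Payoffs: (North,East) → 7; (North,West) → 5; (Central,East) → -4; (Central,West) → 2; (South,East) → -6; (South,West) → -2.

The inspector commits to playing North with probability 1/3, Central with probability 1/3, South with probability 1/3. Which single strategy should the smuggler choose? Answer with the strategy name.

If the smuggler plays East, the inspector's expected payoff is (1/3)·7 + (1/3)·(-4) + (1/3)·(-6) = -1.
If the smuggler plays West, the inspector's expected payoff is (1/3)·5 + (1/3)·2 + (1/3)·(-2) = 5/3.
The smuggler minimizes the inspector's payoff; the smallest is -1, so the best response is East.

East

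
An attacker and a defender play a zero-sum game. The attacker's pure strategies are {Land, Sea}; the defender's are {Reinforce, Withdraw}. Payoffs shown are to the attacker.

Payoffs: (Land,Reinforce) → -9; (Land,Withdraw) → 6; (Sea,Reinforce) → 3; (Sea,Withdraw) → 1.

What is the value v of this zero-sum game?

Row minima: Land → -9, Sea → 1; maximin = 1.
Column maxima: Reinforce → 3, Withdraw → 6; minimax = 3.
1 ≠ 3, so there is no saddle point; optimal play is mixed.
Let the attacker play Land with probability p. Expected payoff against Reinforce: (-9)p + 3(1−p) = −12p + 3; against Withdraw: 6p + 1(1−p) = 5p + 1.
Setting these equal: −12p + 3 = 5p + 1 ⇒ −17p = -2 ⇒ p = 2/17, and the value is (-12)·(2/17) + 3 = 27/17.
For the defender: with q = P(Reinforce), equating Land's and Sea's payoffs gives −15q + 6 = 2q + 1 ⇒ q = 5/17.

27/17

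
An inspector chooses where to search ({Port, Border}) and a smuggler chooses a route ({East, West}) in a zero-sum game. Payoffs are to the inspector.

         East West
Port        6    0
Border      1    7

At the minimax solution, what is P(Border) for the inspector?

Row minima: Port → 0, Border → 1; maximin = 1.
Column maxima: East → 6, West → 7; minimax = 6.
1 ≠ 6, so there is no saddle point; optimal play is mixed.
Let the inspector play Port with probability p. Expected payoff against East: 6p + 1(1−p) = 5p + 1; against West: 0p + 7(1−p) = −7p + 7.
Setting these equal: 5p + 1 = −7p + 7 ⇒ 12p = 6 ⇒ p = 1/2, and the value is (5)·(1/2) + 1 = 7/2.
For the smuggler: with q = P(East), equating Port's and Border's payoffs gives 6q = −6q + 7 ⇒ q = 7/12.

1/2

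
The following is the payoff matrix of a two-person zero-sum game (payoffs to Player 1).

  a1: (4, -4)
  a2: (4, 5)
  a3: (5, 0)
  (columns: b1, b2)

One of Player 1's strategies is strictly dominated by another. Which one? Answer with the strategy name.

a3 gives a strictly higher payoff than a1 against every column: 5 > 4, 0 > -4.
So a1 is strictly dominated and Player 1 never plays it.

a1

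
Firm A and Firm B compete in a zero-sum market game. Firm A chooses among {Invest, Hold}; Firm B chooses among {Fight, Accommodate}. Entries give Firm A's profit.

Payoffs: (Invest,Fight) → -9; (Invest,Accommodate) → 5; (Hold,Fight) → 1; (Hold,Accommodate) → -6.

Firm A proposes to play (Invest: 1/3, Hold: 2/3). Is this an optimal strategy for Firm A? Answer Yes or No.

Against Fight this mix gives (1/3)·(-9) + (2/3)·1 = -7/3.
Against Accommodate this mix gives (1/3)·5 + (2/3)·(-6) = -7/3.
All of Firm B's active replies (Fight, Accommodate) yield -7/3, and no column does worse for Firm A. The mix makes Firm B indifferent and guarantees -7/3, so it is optimal.

Yes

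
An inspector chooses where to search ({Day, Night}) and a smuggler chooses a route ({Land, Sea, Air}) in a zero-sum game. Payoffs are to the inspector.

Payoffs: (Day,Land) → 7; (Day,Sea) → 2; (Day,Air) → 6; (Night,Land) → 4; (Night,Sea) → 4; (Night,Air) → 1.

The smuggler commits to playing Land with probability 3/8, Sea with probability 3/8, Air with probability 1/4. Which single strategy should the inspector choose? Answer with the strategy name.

Day

Expected payoff of Day: (3/8)·7 + (3/8)·2 + (1/4)·6 = 39/8.
Expected payoff of Night: (3/8)·4 + (3/8)·4 + (1/4)·1 = 13/4.
The largest is 39/8, so the inspector's best response is Day.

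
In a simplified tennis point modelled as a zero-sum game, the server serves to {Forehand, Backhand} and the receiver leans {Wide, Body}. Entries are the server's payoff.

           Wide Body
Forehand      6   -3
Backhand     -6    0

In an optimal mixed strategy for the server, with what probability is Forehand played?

Row minima: Forehand → -3, Backhand → -6; maximin = -3.
Column maxima: Wide → 6, Body → 0; minimax = 0.
-3 ≠ 0, so there is no saddle point; optimal play is mixed.
Let the server play Forehand with probability p. Expected payoff against Wide: 6p + (-6)(1−p) = 12p − 6; against Body: (-3)p + 0(1−p) = −3p.
Setting these equal: 12p − 6 = −3p ⇒ 15p = 6 ⇒ p = 2/5, and the value is (12)·(2/5) − 6 = -6/5.
For the receiver: with q = P(Wide), equating Forehand's and Backhand's payoffs gives 9q − 3 = −6q ⇒ q = 1/5.

2/5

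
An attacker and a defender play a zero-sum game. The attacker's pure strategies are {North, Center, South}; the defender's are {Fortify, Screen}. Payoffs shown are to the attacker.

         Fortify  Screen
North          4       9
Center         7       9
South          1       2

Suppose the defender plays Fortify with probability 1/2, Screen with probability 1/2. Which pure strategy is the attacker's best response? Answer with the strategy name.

Expected payoff of North: (1/2)·4 + (1/2)·9 = 13/2.
Expected payoff of Center: (1/2)·7 + (1/2)·9 = 8.
Expected payoff of South: (1/2)·1 + (1/2)·2 = 3/2.
The largest is 8, so the attacker's best response is Center.

Center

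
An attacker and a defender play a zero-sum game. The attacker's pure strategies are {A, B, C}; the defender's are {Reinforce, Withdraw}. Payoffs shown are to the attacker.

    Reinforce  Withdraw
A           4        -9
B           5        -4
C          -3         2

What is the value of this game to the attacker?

-1/7

Row minima: A → -9, B → -4, C → -3; maximin = -3.
Column maxima: Reinforce → 5, Withdraw → 2; minimax = 2.
-3 ≠ 2, so there is no saddle point; optimal play is mixed.
A is strictly dominated by B, so the attacker never plays it.
On the remaining 2×2 (B, C vs Reinforce, Withdraw):
Let the attacker play B with probability p. Expected payoff against Reinforce: 5p + (-3)(1−p) = 8p − 3; against Withdraw: (-4)p + 2(1−p) = −6p + 2.
Setting these equal: 8p − 3 = −6p + 2 ⇒ 14p = 5 ⇒ p = 5/14, and the value is (8)·(5/14) − 3 = -1/7.
For the defender: with q = P(Reinforce), equating B's and C's payoffs gives 9q − 4 = −5q + 2 ⇒ q = 3/7.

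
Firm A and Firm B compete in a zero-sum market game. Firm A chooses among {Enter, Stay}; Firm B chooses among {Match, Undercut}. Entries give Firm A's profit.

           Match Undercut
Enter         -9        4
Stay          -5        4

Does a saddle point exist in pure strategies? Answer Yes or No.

Row minima: Enter → -9, Stay → -5; maximin = -5.
Column maxima: Match → -5, Undercut → 4; minimax = -5.
maximin = minimax = -5, so a saddle point exists.

Yes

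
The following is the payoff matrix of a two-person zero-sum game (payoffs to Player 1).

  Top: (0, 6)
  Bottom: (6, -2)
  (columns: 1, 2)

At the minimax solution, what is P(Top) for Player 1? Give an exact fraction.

4/7

Row minima: Top → 0, Bottom → -2; maximin = 0.
Column maxima: 1 → 6, 2 → 6; minimax = 6.
0 ≠ 6, so there is no saddle point; optimal play is mixed.
Let Player 1 play Top with probability p. Expected payoff against 1: 0p + 6(1−p) = −6p + 6; against 2: 6p + (-2)(1−p) = 8p − 2.
Setting these equal: −6p + 6 = 8p − 2 ⇒ −14p = -8 ⇒ p = 4/7, and the value is (-6)·(4/7) + 6 = 18/7.
For Player 2: with q = P(1), equating Top's and Bottom's payoffs gives −6q + 6 = 8q − 2 ⇒ q = 4/7.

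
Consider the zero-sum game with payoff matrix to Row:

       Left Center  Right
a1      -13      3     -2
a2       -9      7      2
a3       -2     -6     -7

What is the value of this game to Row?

-67/16

Row minima: a1 → -13, a2 → -9, a3 → -7; maximin = -7.
Column maxima: Left → -2, Center → 7, Right → 2; minimax = -2.
-7 ≠ -2, so there is no saddle point; optimal play is mixed.
a1 is strictly dominated by a2, so Row never plays it.
Center is strictly dominated by Right (it gives Row strictly more in every row), so Column never plays it.
On the remaining 2×2 (a2, a3 vs Left, Right):
Let Row play a2 with probability p. Expected payoff against Left: (-9)p + (-2)(1−p) = −7p − 2; against Right: 2p + (-7)(1−p) = 9p − 7.
Setting these equal: −7p − 2 = 9p − 7 ⇒ −16p = -5 ⇒ p = 5/16, and the value is (-7)·(5/16) − 2 = -67/16.
For Column: with q = P(Left), equating a2's and a3's payoffs gives −11q + 2 = 5q − 7 ⇒ q = 9/16.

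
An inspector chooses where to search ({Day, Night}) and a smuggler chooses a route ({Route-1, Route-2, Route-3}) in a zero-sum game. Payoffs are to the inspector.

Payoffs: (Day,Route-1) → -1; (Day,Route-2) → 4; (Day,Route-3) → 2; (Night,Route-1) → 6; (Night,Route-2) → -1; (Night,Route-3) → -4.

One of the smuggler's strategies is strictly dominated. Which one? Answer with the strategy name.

Route-3 holds the inspector's payoff strictly below Route-2 in every row: 2 < 4, -4 < -1.
So Route-2 is strictly dominated for the smuggler.

Route-2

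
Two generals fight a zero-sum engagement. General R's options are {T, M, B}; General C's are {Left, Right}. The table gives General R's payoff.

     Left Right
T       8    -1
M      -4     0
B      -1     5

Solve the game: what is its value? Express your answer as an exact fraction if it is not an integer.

13/5

Row minima: T → -1, M → -4, B → -1; maximin = -1.
Column maxima: Left → 8, Right → 5; minimax = 5.
-1 ≠ 5, so there is no saddle point; optimal play is mixed.
M is strictly dominated by B, so General R never plays it.
On the remaining 2×2 (T, B vs Left, Right):
Let General R play T with probability p. Expected payoff against Left: 8p + (-1)(1−p) = 9p − 1; against Right: (-1)p + 5(1−p) = −6p + 5.
Setting these equal: 9p − 1 = −6p + 5 ⇒ 15p = 6 ⇒ p = 2/5, and the value is (9)·(2/5) − 1 = 13/5.
For General C: with q = P(Left), equating T's and B's payoffs gives 9q − 1 = −6q + 5 ⇒ q = 2/5.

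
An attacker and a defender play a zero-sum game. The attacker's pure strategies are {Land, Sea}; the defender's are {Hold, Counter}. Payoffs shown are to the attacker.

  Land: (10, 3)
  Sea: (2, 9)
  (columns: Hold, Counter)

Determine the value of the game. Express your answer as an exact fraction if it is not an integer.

Row minima: Land → 3, Sea → 2; maximin = 3.
Column maxima: Hold → 10, Counter → 9; minimax = 9.
3 ≠ 9, so there is no saddle point; optimal play is mixed.
Let the attacker play Land with probability p. Expected payoff against Hold: 10p + 2(1−p) = 8p + 2; against Counter: 3p + 9(1−p) = −6p + 9.
Setting these equal: 8p + 2 = −6p + 9 ⇒ 14p = 7 ⇒ p = 1/2, and the value is (8)·(1/2) + 2 = 6.
For the defender: with q = P(Hold), equating Land's and Sea's payoffs gives 7q + 3 = −7q + 9 ⇒ q = 3/7.

6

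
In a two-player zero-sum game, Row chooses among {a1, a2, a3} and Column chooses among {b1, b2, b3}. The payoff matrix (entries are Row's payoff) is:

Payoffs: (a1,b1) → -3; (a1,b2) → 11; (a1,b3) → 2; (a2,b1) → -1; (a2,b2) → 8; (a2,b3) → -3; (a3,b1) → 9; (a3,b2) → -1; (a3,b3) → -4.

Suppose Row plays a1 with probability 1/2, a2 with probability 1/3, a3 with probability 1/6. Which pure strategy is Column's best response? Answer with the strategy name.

If Column plays b1, Row's expected payoff is (1/2)·(-3) + (1/3)·(-1) + (1/6)·9 = -1/3.
If Column plays b2, Row's expected payoff is (1/2)·11 + (1/3)·8 + (1/6)·(-1) = 8.
If Column plays b3, Row's expected payoff is (1/2)·2 + (1/3)·(-3) + (1/6)·(-4) = -2/3.
Column minimizes Row's payoff; the smallest is -2/3, so the best response is b3.

b3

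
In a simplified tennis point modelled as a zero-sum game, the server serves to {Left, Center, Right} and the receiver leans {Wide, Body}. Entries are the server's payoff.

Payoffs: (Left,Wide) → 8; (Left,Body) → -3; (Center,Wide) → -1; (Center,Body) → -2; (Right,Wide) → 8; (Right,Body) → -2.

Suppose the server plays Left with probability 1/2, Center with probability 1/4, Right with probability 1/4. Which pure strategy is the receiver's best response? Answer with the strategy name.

If the receiver plays Wide, the server's expected payoff is (1/2)·8 + (1/4)·(-1) + (1/4)·8 = 23/4.
If the receiver plays Body, the server's expected payoff is (1/2)·(-3) + (1/4)·(-2) + (1/4)·(-2) = -5/2.
The receiver minimizes the server's payoff; the smallest is -5/2, so the best response is Body.

Body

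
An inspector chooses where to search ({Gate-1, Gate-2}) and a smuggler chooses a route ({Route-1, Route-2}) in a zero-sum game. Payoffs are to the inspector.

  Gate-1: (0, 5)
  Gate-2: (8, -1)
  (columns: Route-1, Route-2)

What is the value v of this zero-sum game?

Row minima: Gate-1 → 0, Gate-2 → -1; maximin = 0.
Column maxima: Route-1 → 8, Route-2 → 5; minimax = 5.
0 ≠ 5, so there is no saddle point; optimal play is mixed.
Let the inspector play Gate-1 with probability p. Expected payoff against Route-1: 0p + 8(1−p) = −8p + 8; against Route-2: 5p + (-1)(1−p) = 6p − 1.
Setting these equal: −8p + 8 = 6p − 1 ⇒ −14p = -9 ⇒ p = 9/14, and the value is (-8)·(9/14) + 8 = 20/7.
For the smuggler: with q = P(Route-1), equating Gate-1's and Gate-2's payoffs gives −5q + 5 = 9q − 1 ⇒ q = 3/7.

20/7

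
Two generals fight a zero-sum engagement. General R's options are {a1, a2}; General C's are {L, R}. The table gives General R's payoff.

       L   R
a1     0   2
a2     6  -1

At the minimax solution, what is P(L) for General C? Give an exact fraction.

Row minima: a1 → 0, a2 → -1; maximin = 0.
Column maxima: L → 6, R → 2; minimax = 2.
0 ≠ 2, so there is no saddle point; optimal play is mixed.
Let General R play a1 with probability p. Expected payoff against L: 0p + 6(1−p) = −6p + 6; against R: 2p + (-1)(1−p) = 3p − 1.
Setting these equal: −6p + 6 = 3p − 1 ⇒ −9p = -7 ⇒ p = 7/9, and the value is (-6)·(7/9) + 6 = 4/3.
For General C: with q = P(L), equating a1's and a2's payoffs gives −2q + 2 = 7q − 1 ⇒ q = 1/3.

1/3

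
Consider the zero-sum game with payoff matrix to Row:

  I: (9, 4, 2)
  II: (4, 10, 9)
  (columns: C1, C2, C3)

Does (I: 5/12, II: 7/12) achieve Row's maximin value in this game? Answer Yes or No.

Against C1 this mix gives (5/12)·9 + (7/12)·4 = 73/12.
Against C2 this mix gives (5/12)·4 + (7/12)·10 = 15/2.
Against C3 this mix gives (5/12)·2 + (7/12)·9 = 73/12.
All of Column's active replies (C1, C3) yield 73/12, and no column does worse for Row. The mix makes Column indifferent and guarantees 73/12, so it is optimal.

Yes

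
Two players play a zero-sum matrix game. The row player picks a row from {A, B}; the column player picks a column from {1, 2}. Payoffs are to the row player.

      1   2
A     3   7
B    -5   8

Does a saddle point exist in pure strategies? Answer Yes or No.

Row minima: A → 3, B → -5; maximin = 3.
Column maxima: 1 → 3, 2 → 8; minimax = 3.
maximin = minimax = 3, so a saddle point exists.

Yes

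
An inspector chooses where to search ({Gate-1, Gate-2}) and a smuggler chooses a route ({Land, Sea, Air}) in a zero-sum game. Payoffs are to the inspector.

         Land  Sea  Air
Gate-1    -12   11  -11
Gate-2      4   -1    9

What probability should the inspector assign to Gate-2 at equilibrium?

Row minima: Gate-1 → -12, Gate-2 → -1; maximin = -1.
Column maxima: Land → 4, Sea → 11, Air → 9; minimax = 4.
-1 ≠ 4, so there is no saddle point; optimal play is mixed.
Air is strictly dominated by Land (it gives the inspector strictly more in every row), so the smuggler never plays it.
On the remaining 2×2 (Gate-1, Gate-2 vs Land, Sea):
Let the inspector play Gate-1 with probability p. Expected payoff against Land: (-12)p + 4(1−p) = −16p + 4; against Sea: 11p + (-1)(1−p) = 12p − 1.
Setting these equal: −16p + 4 = 12p − 1 ⇒ −28p = -5 ⇒ p = 5/28, and the value is (-16)·(5/28) + 4 = 8/7.
For the smuggler: with q = P(Land), equating Gate-1's and Gate-2's payoffs gives −23q + 11 = 5q − 1 ⇒ q = 3/7.

23/28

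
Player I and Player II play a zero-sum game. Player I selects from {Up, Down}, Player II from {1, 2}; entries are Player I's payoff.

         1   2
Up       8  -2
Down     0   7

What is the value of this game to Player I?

56/17

Row minima: Up → -2, Down → 0; maximin = 0.
Column maxima: 1 → 8, 2 → 7; minimax = 7.
0 ≠ 7, so there is no saddle point; optimal play is mixed.
Let Player I play Up with probability p. Expected payoff against 1: 8p + 0(1−p) = 8p; against 2: (-2)p + 7(1−p) = −9p + 7.
Setting these equal: 8p = −9p + 7 ⇒ 17p = 7 ⇒ p = 7/17, and the value is (8)·(7/17) = 56/17.
For Player II: with q = P(1), equating Up's and Down's payoffs gives 10q − 2 = −7q + 7 ⇒ q = 9/17.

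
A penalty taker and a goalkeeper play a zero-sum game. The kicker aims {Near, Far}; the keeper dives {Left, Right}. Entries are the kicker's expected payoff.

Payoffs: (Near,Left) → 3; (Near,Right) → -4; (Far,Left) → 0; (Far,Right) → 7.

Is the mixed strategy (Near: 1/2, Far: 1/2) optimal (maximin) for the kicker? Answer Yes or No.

Yes

Against Left this mix gives (1/2)·3 + (1/2)·0 = 3/2.
Against Right this mix gives (1/2)·(-4) + (1/2)·7 = 3/2.
All of the keeper's active replies (Left, Right) yield 3/2, and no column does worse for the kicker. The mix makes the keeper indifferent and guarantees 3/2, so it is optimal.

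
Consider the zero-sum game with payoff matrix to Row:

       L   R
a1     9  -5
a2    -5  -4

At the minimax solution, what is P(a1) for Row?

1/15

Row minima: a1 → -5, a2 → -5; maximin = -5.
Column maxima: L → 9, R → -4; minimax = -4.
-5 ≠ -4, so there is no saddle point; optimal play is mixed.
Let Row play a1 with probability p. Expected payoff against L: 9p + (-5)(1−p) = 14p − 5; against R: (-5)p + (-4)(1−p) = −p − 4.
Setting these equal: 14p − 5 = −p − 4 ⇒ 15p = 1 ⇒ p = 1/15, and the value is (14)·(1/15) − 5 = -61/15.
For Column: with q = P(L), equating a1's and a2's payoffs gives 14q − 5 = −q − 4 ⇒ q = 1/15.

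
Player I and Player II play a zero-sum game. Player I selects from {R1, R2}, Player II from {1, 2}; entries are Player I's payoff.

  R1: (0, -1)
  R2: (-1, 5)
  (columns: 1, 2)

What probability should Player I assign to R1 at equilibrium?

Row minima: R1 → -1, R2 → -1; maximin = -1.
Column maxima: 1 → 0, 2 → 5; minimax = 0.
-1 ≠ 0, so there is no saddle point; optimal play is mixed.
Let Player I play R1 with probability p. Expected payoff against 1: 0p + (-1)(1−p) = p − 1; against 2: (-1)p + 5(1−p) = −6p + 5.
Setting these equal: p − 1 = −6p + 5 ⇒ 7p = 6 ⇒ p = 6/7, and the value is (1)·(6/7) − 1 = -1/7.
For Player II: with q = P(1), equating R1's and R2's payoffs gives q − 1 = −6q + 5 ⇒ q = 6/7.

6/7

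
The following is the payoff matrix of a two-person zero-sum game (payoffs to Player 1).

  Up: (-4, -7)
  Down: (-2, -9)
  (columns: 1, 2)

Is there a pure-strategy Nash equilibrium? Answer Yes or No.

Row minima: Up → -7, Down → -9; maximin = -7.
Column maxima: 1 → -2, 2 → -7; minimax = -7.
maximin = minimax = -7, so a saddle point exists.

Yes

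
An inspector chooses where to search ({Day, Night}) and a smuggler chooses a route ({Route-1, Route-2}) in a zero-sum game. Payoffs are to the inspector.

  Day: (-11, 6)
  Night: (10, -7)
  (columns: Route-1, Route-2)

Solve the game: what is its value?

-1/2

Row minima: Day → -11, Night → -7; maximin = -7.
Column maxima: Route-1 → 10, Route-2 → 6; minimax = 6.
-7 ≠ 6, so there is no saddle point; optimal play is mixed.
Let the inspector play Day with probability p. Expected payoff against Route-1: (-11)p + 10(1−p) = −21p + 10; against Route-2: 6p + (-7)(1−p) = 13p − 7.
Setting these equal: −21p + 10 = 13p − 7 ⇒ −34p = -17 ⇒ p = 1/2, and the value is (-21)·(1/2) + 10 = -1/2.
For the smuggler: with q = P(Route-1), equating Day's and Night's payoffs gives −17q + 6 = 17q − 7 ⇒ q = 13/34.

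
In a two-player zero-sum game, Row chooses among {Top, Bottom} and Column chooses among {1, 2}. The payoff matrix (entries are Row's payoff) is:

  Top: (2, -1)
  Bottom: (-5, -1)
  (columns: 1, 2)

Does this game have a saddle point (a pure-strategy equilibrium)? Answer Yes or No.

Row minima: Top → -1, Bottom → -5; maximin = -1.
Column maxima: 1 → 2, 2 → -1; minimax = -1.
maximin = minimax = -1, so a saddle point exists.

Yes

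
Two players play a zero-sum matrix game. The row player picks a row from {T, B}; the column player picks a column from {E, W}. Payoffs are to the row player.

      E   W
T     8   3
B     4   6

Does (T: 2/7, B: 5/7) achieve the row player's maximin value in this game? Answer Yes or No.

Against E this mix gives (2/7)·8 + (5/7)·4 = 36/7.
Against W this mix gives (2/7)·3 + (5/7)·6 = 36/7.
All of the column player's active replies (E, W) yield 36/7, and no column does worse for the row player. The mix makes the column player indifferent and guarantees 36/7, so it is optimal.

Yes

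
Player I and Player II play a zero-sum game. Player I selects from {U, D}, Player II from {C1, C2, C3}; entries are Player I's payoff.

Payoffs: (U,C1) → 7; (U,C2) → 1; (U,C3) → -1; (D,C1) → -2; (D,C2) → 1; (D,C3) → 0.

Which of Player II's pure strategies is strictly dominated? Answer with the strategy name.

C3 holds Player I's payoff strictly below C2 in every row: -1 < 1, 0 < 1.
So C2 is strictly dominated for Player II.

C2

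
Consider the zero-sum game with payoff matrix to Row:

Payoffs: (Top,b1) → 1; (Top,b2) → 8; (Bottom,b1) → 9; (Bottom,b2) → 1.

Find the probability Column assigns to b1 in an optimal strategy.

Row minima: Top → 1, Bottom → 1; maximin = 1.
Column maxima: b1 → 9, b2 → 8; minimax = 8.
1 ≠ 8, so there is no saddle point; optimal play is mixed.
Let Row play Top with probability p. Expected payoff against b1: 1p + 9(1−p) = −8p + 9; against b2: 8p + 1(1−p) = 7p + 1.
Setting these equal: −8p + 9 = 7p + 1 ⇒ −15p = -8 ⇒ p = 8/15, and the value is (-8)·(8/15) + 9 = 71/15.
For Column: with q = P(b1), equating Top's and Bottom's payoffs gives −7q + 8 = 8q + 1 ⇒ q = 7/15.

7/15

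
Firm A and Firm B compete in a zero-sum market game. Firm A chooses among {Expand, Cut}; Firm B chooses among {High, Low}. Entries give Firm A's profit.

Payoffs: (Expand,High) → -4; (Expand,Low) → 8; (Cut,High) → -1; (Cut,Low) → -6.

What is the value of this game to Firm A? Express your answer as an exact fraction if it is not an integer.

Row minima: Expand → -4, Cut → -6; maximin = -4.
Column maxima: High → -1, Low → 8; minimax = -1.
-4 ≠ -1, so there is no saddle point; optimal play is mixed.
Let Firm A play Expand with probability p. Expected payoff against High: (-4)p + (-1)(1−p) = −3p − 1; against Low: 8p + (-6)(1−p) = 14p − 6.
Setting these equal: −3p − 1 = 14p − 6 ⇒ −17p = -5 ⇒ p = 5/17, and the value is (-3)·(5/17) − 1 = -32/17.
For Firm B: with q = P(High), equating Expand's and Cut's payoffs gives −12q + 8 = 5q − 6 ⇒ q = 14/17.

-32/17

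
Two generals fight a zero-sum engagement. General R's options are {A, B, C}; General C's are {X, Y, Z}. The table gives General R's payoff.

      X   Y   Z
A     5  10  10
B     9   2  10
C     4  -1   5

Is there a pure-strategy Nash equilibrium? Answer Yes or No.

Row minima: A → 5, B → 2, C → -1; maximin = 5.
Column maxima: X → 9, Y → 10, Z → 10; minimax = 9.
5 ≠ 9, so no pure-strategy equilibrium exists.

No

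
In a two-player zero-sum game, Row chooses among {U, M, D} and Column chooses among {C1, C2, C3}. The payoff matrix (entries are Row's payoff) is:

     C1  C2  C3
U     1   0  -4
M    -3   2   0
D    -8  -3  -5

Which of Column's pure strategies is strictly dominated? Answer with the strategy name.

C2

C3 holds Row's payoff strictly below C2 in every row: -4 < 0, 0 < 2, -5 < -3.
So C2 is strictly dominated for Column.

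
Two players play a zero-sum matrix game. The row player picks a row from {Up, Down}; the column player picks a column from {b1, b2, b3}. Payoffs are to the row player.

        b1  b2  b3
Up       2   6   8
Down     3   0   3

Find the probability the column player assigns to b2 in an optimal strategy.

Row minima: Up → 2, Down → 0; maximin = 2.
Column maxima: b1 → 3, b2 → 6, b3 → 8; minimax = 3.
2 ≠ 3, so there is no saddle point; optimal play is mixed.
b3 is strictly dominated by b2 (it gives the row player strictly more in every row), so the column player never plays it.
On the remaining 2×2 (Up, Down vs b1, b2):
Let the row player play Up with probability p. Expected payoff against b1: 2p + 3(1−p) = −p + 3; against b2: 6p + 0(1−p) = 6p.
Setting these equal: −p + 3 = 6p ⇒ −7p = -3 ⇒ p = 3/7, and the value is (-1)·(3/7) + 3 = 18/7.
For the column player: with q = P(b1), equating Up's and Down's payoffs gives −4q + 6 = 3q ⇒ q = 6/7.

1/7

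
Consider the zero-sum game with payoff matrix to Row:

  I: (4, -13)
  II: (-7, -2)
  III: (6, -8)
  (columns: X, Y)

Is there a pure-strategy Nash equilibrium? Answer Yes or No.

No

Row minima: I → -13, II → -7, III → -8; maximin = -7.
Column maxima: X → 6, Y → -2; minimax = -2.
-7 ≠ -2, so no pure-strategy equilibrium exists.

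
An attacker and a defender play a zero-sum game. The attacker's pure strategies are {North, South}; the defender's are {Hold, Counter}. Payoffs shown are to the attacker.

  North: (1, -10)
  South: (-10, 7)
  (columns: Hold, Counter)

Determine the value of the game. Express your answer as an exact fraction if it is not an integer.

-93/28

Row minima: North → -10, South → -10; maximin = -10.
Column maxima: Hold → 1, Counter → 7; minimax = 1.
-10 ≠ 1, so there is no saddle point; optimal play is mixed.
Let the attacker play North with probability p. Expected payoff against Hold: 1p + (-10)(1−p) = 11p − 10; against Counter: (-10)p + 7(1−p) = −17p + 7.
Setting these equal: 11p − 10 = −17p + 7 ⇒ 28p = 17 ⇒ p = 17/28, and the value is (11)·(17/28) − 10 = -93/28.
For the defender: with q = P(Hold), equating North's and South's payoffs gives 11q − 10 = −17q + 7 ⇒ q = 17/28.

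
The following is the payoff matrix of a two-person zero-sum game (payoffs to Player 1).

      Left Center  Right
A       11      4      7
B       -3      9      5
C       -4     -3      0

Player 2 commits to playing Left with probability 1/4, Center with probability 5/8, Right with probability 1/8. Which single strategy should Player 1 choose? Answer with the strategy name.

A

Expected payoff of A: (1/4)·11 + (5/8)·4 + (1/8)·7 = 49/8.
Expected payoff of B: (1/4)·(-3) + (5/8)·9 + (1/8)·5 = 11/2.
Expected payoff of C: (1/4)·(-4) + (5/8)·(-3) + (1/8)·0 = -23/8.
The largest is 49/8, so Player 1's best response is A.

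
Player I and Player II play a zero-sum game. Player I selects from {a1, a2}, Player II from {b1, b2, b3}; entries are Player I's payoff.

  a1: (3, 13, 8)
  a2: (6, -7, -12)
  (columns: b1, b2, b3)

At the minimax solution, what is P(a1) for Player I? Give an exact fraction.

Row minima: a1 → 3, a2 → -12; maximin = 3.
Column maxima: b1 → 6, b2 → 13, b3 → 8; minimax = 6.
3 ≠ 6, so there is no saddle point; optimal play is mixed.
b2 is strictly dominated by b3 (it gives Player I strictly more in every row), so Player II never plays it.
On the remaining 2×2 (a1, a2 vs b1, b3):
Let Player I play a1 with probability p. Expected payoff against b1: 3p + 6(1−p) = −3p + 6; against b3: 8p + (-12)(1−p) = 20p − 12.
Setting these equal: −3p + 6 = 20p − 12 ⇒ −23p = -18 ⇒ p = 18/23, and the value is (-3)·(18/23) + 6 = 84/23.
For Player II: with q = P(b1), equating a1's and a2's payoffs gives −5q + 8 = 18q − 12 ⇒ q = 20/23.

18/23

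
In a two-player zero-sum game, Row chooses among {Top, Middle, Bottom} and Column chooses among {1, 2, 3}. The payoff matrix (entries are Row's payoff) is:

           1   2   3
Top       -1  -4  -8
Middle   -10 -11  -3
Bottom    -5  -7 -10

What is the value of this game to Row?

-19/3

Row minima: Top → -8, Middle → -11, Bottom → -10; maximin = -8.
Column maxima: 1 → -1, 2 → -4, 3 → -3; minimax = -4.
-8 ≠ -4, so there is no saddle point; optimal play is mixed.
Bottom is strictly dominated by Top, so Row never plays it.
1 is strictly dominated by 2 (it gives Row strictly more in every row), so Column never plays it.
On the remaining 2×2 (Top, Middle vs 2, 3):
Let Row play Top with probability p. Expected payoff against 2: (-4)p + (-11)(1−p) = 7p − 11; against 3: (-8)p + (-3)(1−p) = −5p − 3.
Setting these equal: 7p − 11 = −5p − 3 ⇒ 12p = 8 ⇒ p = 2/3, and the value is (7)·(2/3) − 11 = -19/3.
For Column: with q = P(2), equating Top's and Middle's payoffs gives 4q − 8 = −8q − 3 ⇒ q = 5/12.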